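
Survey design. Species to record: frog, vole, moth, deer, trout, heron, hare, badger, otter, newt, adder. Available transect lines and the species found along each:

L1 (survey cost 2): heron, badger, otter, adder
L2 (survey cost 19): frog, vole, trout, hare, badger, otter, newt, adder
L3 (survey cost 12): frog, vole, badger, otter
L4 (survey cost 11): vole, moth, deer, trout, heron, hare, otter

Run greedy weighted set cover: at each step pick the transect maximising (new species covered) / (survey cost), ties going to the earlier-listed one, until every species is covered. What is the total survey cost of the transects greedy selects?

Pick 1: L1 adds 4 new (heron, badger, otter, adder) at survey cost 2 (ratio 4/2).
Pick 2: L4 adds 5 new (vole, moth, deer, trout, hare) at survey cost 11 (ratio 5/11).
Pick 3: L2 adds 2 new (frog, newt) at survey cost 19 (ratio 2/19).
Greedy total survey cost: 2 + 11 + 19 = 32. (The true optimum is 30, so greedy overshoots here.)

32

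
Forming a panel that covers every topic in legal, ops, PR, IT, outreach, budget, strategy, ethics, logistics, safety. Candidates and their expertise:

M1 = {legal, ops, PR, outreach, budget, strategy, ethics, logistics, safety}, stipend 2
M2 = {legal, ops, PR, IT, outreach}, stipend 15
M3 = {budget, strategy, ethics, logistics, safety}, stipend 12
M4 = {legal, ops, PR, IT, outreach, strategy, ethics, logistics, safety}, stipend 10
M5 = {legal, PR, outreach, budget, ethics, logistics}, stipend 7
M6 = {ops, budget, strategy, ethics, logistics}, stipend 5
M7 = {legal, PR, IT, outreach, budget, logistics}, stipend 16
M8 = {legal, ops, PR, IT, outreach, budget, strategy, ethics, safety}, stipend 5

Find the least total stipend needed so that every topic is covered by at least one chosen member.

M1, M8 cover every topic at stipend 2 + 5 = 7.
Any cover uses at least 2 members; among all covering selections none totals below 7.

7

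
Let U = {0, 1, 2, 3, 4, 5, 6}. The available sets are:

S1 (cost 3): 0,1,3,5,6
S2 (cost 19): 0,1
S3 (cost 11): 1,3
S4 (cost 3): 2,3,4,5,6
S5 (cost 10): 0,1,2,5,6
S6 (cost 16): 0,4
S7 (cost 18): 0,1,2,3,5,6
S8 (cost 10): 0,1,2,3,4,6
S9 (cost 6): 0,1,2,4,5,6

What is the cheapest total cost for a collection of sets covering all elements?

6

S1, S4 cover every element at cost 3 + 3 = 6.
Any cover uses at least 2 sets; among all covering selections none totals below 6.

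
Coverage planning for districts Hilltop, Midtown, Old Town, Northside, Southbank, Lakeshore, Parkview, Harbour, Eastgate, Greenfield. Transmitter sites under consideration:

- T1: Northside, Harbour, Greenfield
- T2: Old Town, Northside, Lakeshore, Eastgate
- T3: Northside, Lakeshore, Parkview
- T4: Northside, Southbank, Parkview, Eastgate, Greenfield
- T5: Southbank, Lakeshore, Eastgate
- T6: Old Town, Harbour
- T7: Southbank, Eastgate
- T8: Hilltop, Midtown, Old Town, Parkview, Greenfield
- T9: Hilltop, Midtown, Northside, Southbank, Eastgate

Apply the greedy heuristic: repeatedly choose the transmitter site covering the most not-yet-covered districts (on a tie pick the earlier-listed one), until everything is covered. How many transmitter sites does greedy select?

Pick 1: T4 covers 5 new districts (Northside, Southbank, Parkview, Eastgate, Greenfield).
Pick 2: T8 covers 3 new districts (Hilltop, Midtown, Old Town).
Pick 3: T1 covers 1 new districts (Harbour).
Pick 4: T2 covers 1 new districts (Lakeshore).
Greedy uses 4 transmitter sites. (The true minimum is 3.)

4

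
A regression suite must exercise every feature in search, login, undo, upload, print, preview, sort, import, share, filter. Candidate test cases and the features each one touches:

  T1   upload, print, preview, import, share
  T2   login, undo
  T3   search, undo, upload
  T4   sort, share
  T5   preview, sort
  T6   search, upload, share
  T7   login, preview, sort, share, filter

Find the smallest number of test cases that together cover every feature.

3

T1, T3, T7 together cover {search, login, undo, upload, print, preview, sort, import, share, filter} — every feature.
No 2 of the 7 test cases cover everything (all 21 pairs fall short), so 3 is minimum.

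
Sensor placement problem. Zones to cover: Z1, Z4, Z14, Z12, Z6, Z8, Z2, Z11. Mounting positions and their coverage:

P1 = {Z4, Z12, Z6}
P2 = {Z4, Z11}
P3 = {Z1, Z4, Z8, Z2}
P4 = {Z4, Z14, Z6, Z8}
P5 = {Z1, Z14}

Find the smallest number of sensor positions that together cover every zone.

4

P1, P2, P3, P4 together cover {Z1, Z4, Z14, Z12, Z6, Z8, Z2, Z11} — every zone.
No 3 of the 5 sensor positions cover everything (all 10 triples fall short), so 4 is minimum.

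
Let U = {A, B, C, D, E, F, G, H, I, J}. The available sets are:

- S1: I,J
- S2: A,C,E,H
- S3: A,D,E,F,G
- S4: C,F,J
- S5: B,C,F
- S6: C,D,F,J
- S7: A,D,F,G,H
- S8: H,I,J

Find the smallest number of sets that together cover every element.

3

S3, S5, S8 together cover {A, B, C, D, E, F, G, H, I, J} — every element.
No 2 of the 8 sets cover everything (all 28 pairs fall short), so 3 is minimum.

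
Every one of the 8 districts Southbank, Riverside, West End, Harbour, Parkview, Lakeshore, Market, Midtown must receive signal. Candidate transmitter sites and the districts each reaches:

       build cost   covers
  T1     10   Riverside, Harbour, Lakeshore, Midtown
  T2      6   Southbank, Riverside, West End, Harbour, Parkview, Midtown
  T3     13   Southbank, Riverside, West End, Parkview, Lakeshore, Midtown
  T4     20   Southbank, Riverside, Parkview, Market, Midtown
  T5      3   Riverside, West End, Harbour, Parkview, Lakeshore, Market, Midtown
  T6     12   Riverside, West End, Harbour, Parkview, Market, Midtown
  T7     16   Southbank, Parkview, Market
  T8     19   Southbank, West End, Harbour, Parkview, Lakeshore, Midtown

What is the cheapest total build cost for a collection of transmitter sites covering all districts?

9

T2, T5 cover every district at build cost 6 + 3 = 9.
Any cover uses at least 2 transmitter sites; among all covering selections none totals below 9.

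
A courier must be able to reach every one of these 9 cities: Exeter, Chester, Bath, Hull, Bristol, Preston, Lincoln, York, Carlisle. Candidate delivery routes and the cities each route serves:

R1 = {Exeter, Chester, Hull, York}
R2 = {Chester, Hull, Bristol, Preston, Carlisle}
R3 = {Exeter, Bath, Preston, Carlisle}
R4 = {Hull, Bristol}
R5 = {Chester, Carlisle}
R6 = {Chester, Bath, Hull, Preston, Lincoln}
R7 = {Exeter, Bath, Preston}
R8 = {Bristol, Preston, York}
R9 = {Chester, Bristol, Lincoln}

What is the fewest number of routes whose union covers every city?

3

R1, R2, R6 together cover {Exeter, Chester, Bath, Hull, Bristol, Preston, Lincoln, York, Carlisle} — every city.
No 2 of the 9 routes cover everything (all 36 pairs fall short), so 3 is minimum.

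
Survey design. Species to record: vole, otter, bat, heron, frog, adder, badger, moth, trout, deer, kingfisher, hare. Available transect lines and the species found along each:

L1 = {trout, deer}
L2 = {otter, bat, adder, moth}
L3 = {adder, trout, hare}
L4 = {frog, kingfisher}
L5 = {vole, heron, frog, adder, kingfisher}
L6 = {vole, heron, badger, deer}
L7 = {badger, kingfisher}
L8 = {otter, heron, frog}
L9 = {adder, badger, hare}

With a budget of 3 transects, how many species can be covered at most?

10

Choosing L1, L2, L5 covers {vole, otter, bat, heron, frog, adder, moth, trout, deer, kingfisher} — 10 species.
No choice of 3 transects does better; here badger, hare are left uncovered.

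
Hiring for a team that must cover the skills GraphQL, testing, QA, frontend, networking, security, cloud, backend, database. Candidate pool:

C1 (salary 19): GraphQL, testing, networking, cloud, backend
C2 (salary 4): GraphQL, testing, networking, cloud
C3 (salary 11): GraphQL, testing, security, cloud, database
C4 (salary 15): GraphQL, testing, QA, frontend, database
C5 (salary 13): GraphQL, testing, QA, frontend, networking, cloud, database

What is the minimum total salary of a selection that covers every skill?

C1, C3, C5 cover every skill at salary 19 + 11 + 13 = 43.
Any cover uses at least 3 candidates; among all covering selections none totals below 43.
Greedy by coverage-per-salary would pick C2, C5, C3, C1 for 47 — worse than the optimum 43.

43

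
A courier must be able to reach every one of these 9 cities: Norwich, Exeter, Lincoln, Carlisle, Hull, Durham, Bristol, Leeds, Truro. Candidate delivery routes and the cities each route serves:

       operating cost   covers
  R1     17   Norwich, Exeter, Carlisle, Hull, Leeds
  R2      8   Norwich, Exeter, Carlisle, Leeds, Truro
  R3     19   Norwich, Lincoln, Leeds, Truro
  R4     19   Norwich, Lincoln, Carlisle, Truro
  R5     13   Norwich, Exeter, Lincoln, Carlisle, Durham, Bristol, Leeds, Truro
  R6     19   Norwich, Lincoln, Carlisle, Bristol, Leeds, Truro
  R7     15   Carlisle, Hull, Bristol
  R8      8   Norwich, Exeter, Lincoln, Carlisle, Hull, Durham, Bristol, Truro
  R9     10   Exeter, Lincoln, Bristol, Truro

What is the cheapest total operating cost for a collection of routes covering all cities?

R2, R8 cover every city at operating cost 8 + 8 = 16.
Any cover uses at least 2 routes; among all covering selections none totals below 16.

16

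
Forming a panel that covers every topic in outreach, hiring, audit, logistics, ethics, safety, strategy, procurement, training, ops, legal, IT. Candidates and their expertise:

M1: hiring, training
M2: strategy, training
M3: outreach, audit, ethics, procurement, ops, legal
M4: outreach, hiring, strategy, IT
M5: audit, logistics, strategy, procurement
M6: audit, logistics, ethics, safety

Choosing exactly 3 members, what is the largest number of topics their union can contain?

11

Choosing M3, M4, M6 covers {outreach, hiring, audit, logistics, ethics, safety, strategy, procurement, ops, legal, IT} — 11 topics.
No choice of 3 members does better; here training is left uncovered.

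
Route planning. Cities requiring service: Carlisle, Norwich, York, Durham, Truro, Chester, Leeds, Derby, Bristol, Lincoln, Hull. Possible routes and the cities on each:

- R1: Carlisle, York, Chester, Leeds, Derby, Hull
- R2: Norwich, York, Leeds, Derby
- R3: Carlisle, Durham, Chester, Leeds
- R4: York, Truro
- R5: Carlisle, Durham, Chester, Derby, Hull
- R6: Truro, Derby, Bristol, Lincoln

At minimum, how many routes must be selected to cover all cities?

3

R2, R5, R6 together cover {Carlisle, Norwich, York, Durham, Truro, Chester, Leeds, Derby, Bristol, Lincoln, Hull} — every city.
No 2 of the 6 routes cover everything (all 15 pairs fall short), so 3 is minimum.
Greedy (largest uncovered first) would take R1, R6, R2, R3 — 4 routes — but 3 suffice.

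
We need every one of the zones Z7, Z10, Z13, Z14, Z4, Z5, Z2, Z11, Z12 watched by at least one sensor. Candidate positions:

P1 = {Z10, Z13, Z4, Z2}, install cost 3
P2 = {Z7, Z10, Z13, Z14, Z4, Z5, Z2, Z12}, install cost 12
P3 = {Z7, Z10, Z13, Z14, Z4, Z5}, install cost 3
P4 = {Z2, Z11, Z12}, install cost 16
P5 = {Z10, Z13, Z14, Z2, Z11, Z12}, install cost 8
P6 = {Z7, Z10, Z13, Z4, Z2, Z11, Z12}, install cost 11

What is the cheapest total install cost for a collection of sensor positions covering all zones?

P3, P5 cover every zone at install cost 3 + 8 = 11.
Any cover uses at least 2 sensor positions; among all covering selections none totals below 11.

11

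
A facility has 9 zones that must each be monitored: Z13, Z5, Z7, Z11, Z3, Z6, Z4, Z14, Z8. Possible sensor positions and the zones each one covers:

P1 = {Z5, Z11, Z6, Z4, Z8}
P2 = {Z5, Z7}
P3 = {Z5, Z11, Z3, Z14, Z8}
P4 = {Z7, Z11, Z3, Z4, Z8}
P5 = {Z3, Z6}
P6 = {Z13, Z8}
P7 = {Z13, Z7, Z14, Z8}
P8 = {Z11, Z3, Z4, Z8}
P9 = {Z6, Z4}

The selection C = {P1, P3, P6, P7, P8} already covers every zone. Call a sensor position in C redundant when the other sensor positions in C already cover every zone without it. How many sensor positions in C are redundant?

3

Drop P1: Z6 uncovered — not redundant.
Drop P3: the rest still cover every zone — redundant.
Drop P6: the rest still cover every zone — redundant.
Drop P7: Z7 uncovered — not redundant.
Drop P8: the rest still cover every zone — redundant.
3 redundant: P3, P6, P8.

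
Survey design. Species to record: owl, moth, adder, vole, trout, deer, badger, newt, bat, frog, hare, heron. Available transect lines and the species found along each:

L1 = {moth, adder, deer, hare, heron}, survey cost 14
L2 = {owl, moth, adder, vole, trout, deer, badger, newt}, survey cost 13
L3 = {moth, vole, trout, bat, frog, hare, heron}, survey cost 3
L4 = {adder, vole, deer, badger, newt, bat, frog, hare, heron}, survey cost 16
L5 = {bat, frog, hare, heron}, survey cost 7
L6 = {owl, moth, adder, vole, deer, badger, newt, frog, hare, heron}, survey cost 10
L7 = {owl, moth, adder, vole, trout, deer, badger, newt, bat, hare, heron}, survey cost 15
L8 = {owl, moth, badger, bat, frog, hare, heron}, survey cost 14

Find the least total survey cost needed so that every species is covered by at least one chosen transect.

13

L3, L6 cover every species at survey cost 3 + 10 = 13.
Any cover uses at least 2 transects; among all covering selections none totals below 13.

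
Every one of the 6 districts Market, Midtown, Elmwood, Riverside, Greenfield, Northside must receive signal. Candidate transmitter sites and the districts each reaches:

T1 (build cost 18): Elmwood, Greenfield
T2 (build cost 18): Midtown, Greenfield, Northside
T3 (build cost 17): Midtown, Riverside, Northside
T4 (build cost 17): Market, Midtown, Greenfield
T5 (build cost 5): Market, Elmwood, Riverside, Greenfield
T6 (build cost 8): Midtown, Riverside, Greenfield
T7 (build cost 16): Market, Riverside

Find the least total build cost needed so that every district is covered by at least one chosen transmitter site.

T3, T5 cover every district at build cost 17 + 5 = 22.
Any cover uses at least 2 transmitter sites; among all covering selections none totals below 22.
Greedy by coverage-per-build cost would pick T5, T6, T3 for 30 — worse than the optimum 22.

22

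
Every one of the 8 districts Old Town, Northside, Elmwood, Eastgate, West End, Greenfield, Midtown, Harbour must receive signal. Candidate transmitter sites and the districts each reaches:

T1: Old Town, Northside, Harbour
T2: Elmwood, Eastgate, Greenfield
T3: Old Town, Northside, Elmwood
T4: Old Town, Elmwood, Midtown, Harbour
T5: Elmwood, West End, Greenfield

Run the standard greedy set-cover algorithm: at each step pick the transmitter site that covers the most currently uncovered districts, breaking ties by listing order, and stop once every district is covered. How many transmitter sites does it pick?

Pick 1: T4 covers 4 new districts (Old Town, Elmwood, Midtown, Harbour).
Pick 2: T2 covers 2 new districts (Eastgate, Greenfield).
Pick 3: T1 covers 1 new districts (Northside).
Pick 4: T5 covers 1 new districts (West End).
Greedy uses 4 transmitter sites.

4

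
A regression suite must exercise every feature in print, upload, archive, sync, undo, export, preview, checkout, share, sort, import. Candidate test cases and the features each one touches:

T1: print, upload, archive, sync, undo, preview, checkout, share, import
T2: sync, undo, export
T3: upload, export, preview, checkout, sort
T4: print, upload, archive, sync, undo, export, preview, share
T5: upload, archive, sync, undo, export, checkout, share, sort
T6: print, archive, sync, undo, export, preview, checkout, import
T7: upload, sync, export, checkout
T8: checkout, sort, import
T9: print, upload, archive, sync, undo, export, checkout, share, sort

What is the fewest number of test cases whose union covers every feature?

2

T1, T3 together cover {print, upload, archive, sync, undo, export, preview, checkout, share, sort, import} — every feature.
No single test case contains all 11 features, so 2 is optimal.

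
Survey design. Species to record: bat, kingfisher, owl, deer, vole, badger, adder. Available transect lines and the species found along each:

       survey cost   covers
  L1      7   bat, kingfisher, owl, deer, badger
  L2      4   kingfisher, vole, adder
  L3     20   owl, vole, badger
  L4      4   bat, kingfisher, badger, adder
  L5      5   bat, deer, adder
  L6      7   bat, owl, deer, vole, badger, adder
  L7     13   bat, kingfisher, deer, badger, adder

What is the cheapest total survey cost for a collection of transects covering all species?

L1, L2 cover every species at survey cost 7 + 4 = 11.
Any cover uses at least 2 transects; among all covering selections none totals below 11.

11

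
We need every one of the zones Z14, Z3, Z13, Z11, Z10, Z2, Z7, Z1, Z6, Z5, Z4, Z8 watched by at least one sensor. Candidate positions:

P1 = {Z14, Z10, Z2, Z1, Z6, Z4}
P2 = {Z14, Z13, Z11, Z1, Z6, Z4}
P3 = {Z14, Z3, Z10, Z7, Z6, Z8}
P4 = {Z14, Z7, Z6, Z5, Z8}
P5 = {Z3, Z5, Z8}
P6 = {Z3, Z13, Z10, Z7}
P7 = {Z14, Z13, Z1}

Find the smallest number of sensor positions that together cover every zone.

4

P1, P2, P3, P4 together cover {Z14, Z3, Z13, Z11, Z10, Z2, Z7, Z1, Z6, Z5, Z4, Z8} — every zone.
No 3 of the 7 sensor positions cover everything (all 35 triples fall short), so 4 is minimum.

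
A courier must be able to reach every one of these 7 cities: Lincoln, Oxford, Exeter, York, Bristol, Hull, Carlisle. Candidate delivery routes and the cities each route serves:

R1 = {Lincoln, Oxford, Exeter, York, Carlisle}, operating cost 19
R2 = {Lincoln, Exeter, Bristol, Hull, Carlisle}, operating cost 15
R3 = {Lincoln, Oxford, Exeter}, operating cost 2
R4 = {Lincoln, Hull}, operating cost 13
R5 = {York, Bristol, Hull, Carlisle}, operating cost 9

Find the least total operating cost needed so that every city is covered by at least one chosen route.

R3, R5 cover every city at operating cost 2 + 9 = 11.
Any cover uses at least 2 routes; among all covering selections none totals below 11.

11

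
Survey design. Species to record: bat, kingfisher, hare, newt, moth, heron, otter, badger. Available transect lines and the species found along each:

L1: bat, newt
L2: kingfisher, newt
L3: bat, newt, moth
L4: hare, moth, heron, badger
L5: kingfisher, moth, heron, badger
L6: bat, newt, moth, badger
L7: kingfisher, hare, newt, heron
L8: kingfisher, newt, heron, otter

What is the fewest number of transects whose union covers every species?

L1, L4, L8 together cover {bat, kingfisher, hare, newt, moth, heron, otter, badger} — every species.
No 2 of the 8 transects cover everything (all 28 pairs fall short), so 3 is minimum.

3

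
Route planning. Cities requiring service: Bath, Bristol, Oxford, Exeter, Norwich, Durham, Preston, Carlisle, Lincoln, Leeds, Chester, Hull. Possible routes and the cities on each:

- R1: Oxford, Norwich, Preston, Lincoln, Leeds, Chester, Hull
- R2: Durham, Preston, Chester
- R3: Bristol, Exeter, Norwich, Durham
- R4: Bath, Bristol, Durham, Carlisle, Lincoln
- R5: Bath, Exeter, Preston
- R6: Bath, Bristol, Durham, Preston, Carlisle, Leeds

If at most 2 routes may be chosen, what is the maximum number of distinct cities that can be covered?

Choosing R1, R4 covers {Bath, Bristol, Oxford, Norwich, Durham, Preston, Carlisle, Lincoln, Leeds, Chester, Hull} — 11 cities.
No choice of 2 routes does better; here Exeter is left uncovered.

11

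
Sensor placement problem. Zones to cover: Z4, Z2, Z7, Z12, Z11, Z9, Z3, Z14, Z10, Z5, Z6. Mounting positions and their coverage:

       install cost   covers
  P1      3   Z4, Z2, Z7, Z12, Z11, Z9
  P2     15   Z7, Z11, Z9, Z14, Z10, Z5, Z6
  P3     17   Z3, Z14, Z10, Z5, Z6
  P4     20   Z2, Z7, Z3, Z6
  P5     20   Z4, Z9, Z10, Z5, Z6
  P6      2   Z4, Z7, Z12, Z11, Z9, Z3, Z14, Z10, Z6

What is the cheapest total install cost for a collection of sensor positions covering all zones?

P1, P3 cover every zone at install cost 3 + 17 = 20.
Any cover uses at least 2 sensor positions; among all covering selections none totals below 20.

20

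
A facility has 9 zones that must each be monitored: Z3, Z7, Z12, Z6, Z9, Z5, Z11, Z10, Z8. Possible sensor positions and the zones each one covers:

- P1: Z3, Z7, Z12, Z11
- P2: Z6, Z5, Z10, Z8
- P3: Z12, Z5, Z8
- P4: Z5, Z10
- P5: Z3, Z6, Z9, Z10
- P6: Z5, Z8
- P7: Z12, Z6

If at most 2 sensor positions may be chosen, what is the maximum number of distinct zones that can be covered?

Choosing P1, P2 covers {Z3, Z7, Z12, Z6, Z5, Z11, Z10, Z8} — 8 zones.
No choice of 2 sensor positions does better; here Z9 is left uncovered.

8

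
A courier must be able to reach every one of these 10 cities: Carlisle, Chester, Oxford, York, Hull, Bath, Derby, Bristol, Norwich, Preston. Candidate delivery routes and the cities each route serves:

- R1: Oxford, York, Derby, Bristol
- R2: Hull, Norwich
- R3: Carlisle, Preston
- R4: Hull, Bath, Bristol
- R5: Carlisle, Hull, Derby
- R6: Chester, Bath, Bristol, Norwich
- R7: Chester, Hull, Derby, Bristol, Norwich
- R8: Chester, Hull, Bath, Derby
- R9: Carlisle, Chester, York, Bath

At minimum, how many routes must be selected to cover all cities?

R1, R2, R3, R6 together cover {Carlisle, Chester, Oxford, York, Hull, Bath, Derby, Bristol, Norwich, Preston} — every city.
No 3 of the 9 routes cover everything (all 84 triples fall short), so 4 is minimum.

4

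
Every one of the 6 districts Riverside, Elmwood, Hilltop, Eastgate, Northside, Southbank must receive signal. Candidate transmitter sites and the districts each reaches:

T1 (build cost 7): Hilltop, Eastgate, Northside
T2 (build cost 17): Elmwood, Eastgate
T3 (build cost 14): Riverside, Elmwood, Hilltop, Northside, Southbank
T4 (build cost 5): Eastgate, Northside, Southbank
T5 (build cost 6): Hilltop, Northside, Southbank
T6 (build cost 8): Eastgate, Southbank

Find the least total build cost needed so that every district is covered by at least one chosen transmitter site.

T3, T4 cover every district at build cost 14 + 5 = 19.
Any cover uses at least 2 transmitter sites; among all covering selections none totals below 19.

19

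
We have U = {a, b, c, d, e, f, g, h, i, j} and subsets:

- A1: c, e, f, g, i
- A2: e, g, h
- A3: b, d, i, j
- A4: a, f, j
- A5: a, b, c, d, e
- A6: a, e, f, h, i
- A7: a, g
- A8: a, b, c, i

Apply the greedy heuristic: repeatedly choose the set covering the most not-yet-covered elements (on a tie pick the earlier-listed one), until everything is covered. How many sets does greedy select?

3

Pick 1: A1 covers 5 new elements (c, e, f, g, i).
Pick 2: A3 covers 3 new elements (b, d, j).
Pick 3: A6 covers 2 new elements (a, h).
Greedy uses 3 sets.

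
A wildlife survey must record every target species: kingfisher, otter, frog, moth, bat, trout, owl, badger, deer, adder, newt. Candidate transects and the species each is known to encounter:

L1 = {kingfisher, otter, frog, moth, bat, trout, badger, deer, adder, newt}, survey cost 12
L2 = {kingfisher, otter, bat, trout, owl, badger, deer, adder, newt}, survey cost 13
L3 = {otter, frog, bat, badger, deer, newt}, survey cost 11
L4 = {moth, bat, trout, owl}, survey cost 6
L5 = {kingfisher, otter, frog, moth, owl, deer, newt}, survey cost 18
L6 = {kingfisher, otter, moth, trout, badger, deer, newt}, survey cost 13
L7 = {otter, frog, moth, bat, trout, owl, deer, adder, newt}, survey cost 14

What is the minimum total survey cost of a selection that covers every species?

L1, L4 cover every species at survey cost 12 + 6 = 18.
Any cover uses at least 2 transects; among all covering selections none totals below 18.

18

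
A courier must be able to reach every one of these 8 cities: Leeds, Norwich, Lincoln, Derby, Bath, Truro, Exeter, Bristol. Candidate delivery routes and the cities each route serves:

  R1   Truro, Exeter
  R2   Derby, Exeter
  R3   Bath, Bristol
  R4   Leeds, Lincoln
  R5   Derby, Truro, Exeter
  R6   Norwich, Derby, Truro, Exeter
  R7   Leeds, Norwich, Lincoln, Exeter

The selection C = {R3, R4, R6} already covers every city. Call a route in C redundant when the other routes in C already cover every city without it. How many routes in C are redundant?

Drop R3: Bath, Bristol uncovered — not redundant.
Drop R4: Leeds, Lincoln uncovered — not redundant.
Drop R6: Norwich, Derby, Truro, Exeter uncovered — not redundant.
None of the routes in C is redundant.

0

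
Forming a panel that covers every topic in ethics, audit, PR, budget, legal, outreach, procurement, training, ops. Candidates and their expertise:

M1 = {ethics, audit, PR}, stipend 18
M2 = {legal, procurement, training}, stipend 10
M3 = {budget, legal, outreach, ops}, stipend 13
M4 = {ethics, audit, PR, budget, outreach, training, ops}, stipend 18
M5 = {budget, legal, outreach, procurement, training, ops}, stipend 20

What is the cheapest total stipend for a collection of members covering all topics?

28

M2, M4 cover every topic at stipend 10 + 18 = 28.
Any cover uses at least 2 members; among all covering selections none totals below 28.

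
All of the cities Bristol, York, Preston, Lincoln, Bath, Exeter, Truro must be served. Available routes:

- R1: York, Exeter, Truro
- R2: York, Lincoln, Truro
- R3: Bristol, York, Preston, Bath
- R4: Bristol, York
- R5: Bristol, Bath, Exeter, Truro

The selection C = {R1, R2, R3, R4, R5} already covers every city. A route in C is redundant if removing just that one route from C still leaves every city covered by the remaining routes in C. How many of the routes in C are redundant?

3

Drop R1: the rest still cover every city — redundant.
Drop R2: Lincoln uncovered — not redundant.
Drop R3: Preston uncovered — not redundant.
Drop R4: the rest still cover every city — redundant.
Drop R5: the rest still cover every city — redundant.
3 redundant: R1, R4, R5.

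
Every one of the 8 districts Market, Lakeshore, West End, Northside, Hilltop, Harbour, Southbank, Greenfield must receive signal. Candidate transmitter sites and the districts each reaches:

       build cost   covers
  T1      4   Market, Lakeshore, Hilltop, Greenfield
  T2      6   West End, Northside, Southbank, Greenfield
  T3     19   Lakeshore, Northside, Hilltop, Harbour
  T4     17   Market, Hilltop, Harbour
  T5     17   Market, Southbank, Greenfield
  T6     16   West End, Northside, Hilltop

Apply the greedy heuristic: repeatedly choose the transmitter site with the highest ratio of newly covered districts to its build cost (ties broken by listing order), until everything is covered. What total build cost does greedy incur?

27

Pick 1: T1 adds 4 new (Market, Lakeshore, Hilltop, Greenfield) at build cost 4 (ratio 4/4).
Pick 2: T2 adds 3 new (West End, Northside, Southbank) at build cost 6 (ratio 3/6).
Pick 3: T4 adds 1 new (Harbour) at build cost 17 (ratio 1/17).
Greedy total build cost: 4 + 6 + 17 = 27.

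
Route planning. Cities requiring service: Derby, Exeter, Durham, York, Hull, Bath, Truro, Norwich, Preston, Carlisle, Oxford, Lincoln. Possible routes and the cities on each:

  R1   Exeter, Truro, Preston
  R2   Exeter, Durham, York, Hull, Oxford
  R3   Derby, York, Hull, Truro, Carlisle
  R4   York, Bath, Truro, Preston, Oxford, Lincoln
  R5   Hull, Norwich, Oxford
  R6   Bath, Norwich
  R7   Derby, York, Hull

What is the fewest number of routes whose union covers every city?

4

R2, R3, R4, R5 together cover {Derby, Exeter, Durham, York, Hull, Bath, Truro, Norwich, Preston, Carlisle, Oxford, Lincoln} — every city.
No 3 of the 7 routes cover everything (all 35 triples fall short), so 4 is minimum.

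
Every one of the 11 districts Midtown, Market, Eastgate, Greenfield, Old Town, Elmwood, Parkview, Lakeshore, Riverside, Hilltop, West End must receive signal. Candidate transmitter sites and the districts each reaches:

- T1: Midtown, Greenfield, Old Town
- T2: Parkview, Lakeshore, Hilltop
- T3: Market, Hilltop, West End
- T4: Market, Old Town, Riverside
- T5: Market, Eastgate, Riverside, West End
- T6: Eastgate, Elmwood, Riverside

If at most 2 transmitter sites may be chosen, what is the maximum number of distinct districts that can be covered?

7

Choosing T1, T5 covers {Midtown, Market, Eastgate, Greenfield, Old Town, Riverside, West End} — 7 districts.
No choice of 2 transmitter sites does better; here Elmwood, Parkview, Lakeshore, Hilltop are left uncovered.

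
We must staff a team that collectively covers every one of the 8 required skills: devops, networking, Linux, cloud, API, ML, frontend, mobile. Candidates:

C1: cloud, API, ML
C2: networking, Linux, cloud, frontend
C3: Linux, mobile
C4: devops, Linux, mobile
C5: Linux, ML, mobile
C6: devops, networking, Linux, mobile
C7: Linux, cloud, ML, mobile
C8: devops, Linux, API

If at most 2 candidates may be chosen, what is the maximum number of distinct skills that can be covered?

Choosing C1, C6 covers {devops, networking, Linux, cloud, API, ML, mobile} — 7 skills.
No choice of 2 candidates does better; here frontend is left uncovered.

7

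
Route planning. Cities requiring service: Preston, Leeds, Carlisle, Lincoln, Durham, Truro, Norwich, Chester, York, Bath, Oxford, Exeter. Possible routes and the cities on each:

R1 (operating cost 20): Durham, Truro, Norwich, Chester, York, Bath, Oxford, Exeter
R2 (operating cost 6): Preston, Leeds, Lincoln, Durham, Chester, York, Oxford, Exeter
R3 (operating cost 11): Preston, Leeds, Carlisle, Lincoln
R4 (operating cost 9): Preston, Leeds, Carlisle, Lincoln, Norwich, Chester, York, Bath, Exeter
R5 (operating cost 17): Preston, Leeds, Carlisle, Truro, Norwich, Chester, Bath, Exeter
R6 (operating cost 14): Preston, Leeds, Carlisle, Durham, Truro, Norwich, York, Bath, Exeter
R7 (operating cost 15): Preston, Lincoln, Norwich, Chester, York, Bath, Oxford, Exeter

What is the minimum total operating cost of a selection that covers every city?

20

R2, R6 cover every city at operating cost 6 + 14 = 20.
Any cover uses at least 2 routes; among all covering selections none totals below 20.
Greedy by coverage-per-operating cost would pick R2, R4, R6 for 29 — worse than the optimum 20.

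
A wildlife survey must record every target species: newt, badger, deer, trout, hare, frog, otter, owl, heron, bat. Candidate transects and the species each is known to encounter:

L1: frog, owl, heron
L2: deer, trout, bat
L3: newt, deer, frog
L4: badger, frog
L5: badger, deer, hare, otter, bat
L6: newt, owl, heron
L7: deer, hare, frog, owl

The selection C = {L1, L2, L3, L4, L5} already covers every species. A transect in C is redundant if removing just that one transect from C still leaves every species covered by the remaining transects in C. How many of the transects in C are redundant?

Drop L1: owl, heron uncovered — not redundant.
Drop L2: trout uncovered — not redundant.
Drop L3: newt uncovered — not redundant.
Drop L4: the rest still cover every species — redundant.
Drop L5: hare, otter uncovered — not redundant.
1 redundant: L4.

1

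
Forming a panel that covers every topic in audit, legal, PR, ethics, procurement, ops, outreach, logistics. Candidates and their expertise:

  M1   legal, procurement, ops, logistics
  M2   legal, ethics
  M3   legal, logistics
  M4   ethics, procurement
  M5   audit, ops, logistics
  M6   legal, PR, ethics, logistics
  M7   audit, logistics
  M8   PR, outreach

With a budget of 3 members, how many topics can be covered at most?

Choosing M1, M2, M8 covers {legal, PR, ethics, procurement, ops, outreach, logistics} — 7 topics.
No choice of 3 members does better; here audit is left uncovered.

7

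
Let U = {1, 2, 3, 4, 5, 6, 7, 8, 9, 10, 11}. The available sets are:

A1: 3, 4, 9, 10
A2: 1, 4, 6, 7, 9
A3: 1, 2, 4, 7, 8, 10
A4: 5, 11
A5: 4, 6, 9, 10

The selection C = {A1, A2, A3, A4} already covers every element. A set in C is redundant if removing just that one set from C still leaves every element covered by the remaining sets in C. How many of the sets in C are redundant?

Drop A1: 3 uncovered — not redundant.
Drop A2: 6 uncovered — not redundant.
Drop A3: 2, 8 uncovered — not redundant.
Drop A4: 5, 11 uncovered — not redundant.
None of the sets in C is redundant.

0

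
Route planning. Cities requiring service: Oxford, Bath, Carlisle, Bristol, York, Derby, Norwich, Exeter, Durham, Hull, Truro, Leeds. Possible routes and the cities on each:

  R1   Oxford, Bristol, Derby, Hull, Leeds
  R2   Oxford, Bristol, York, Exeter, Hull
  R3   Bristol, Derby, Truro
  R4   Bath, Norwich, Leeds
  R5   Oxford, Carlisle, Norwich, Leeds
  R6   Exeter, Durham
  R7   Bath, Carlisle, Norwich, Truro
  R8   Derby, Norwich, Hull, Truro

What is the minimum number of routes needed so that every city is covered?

R1, R2, R6, R7 together cover {Oxford, Bath, Carlisle, Bristol, York, Derby, Norwich, Exeter, Durham, Hull, Truro, Leeds} — every city.
No 3 of the 8 routes cover everything (all 56 triples fall short), so 4 is minimum.

4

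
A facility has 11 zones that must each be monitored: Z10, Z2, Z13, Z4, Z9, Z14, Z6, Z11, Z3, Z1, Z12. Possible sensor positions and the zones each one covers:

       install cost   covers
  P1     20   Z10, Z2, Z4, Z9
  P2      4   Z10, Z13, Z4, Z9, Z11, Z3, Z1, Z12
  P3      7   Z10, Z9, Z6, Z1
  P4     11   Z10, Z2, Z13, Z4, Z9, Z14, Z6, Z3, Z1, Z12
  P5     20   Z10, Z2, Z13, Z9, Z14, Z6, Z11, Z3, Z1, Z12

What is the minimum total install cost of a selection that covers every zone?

P2, P4 cover every zone at install cost 4 + 11 = 15.
Any cover uses at least 2 sensor positions; among all covering selections none totals below 15.

15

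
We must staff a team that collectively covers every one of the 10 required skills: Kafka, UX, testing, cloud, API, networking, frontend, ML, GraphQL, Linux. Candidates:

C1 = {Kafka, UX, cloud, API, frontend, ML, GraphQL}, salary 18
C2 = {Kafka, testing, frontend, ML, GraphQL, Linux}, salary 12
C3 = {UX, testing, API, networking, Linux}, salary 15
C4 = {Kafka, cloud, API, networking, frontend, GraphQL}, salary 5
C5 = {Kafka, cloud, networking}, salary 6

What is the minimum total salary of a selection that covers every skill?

32

C2, C3, C4 cover every skill at salary 12 + 15 + 5 = 32.
Any cover uses at least 2 candidates; among all covering selections none totals below 32.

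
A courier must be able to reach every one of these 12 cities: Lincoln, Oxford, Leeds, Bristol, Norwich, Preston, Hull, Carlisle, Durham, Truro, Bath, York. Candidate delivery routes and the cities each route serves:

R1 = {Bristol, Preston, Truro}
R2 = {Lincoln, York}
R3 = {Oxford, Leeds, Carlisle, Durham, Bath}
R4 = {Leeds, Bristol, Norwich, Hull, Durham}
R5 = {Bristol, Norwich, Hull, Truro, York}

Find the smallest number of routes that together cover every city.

R1, R2, R3, R4 together cover {Lincoln, Oxford, Leeds, Bristol, Norwich, Preston, Hull, Carlisle, Durham, Truro, Bath, York} — every city.
No 3 of the 5 routes cover everything (all 10 triples fall short), so 4 is minimum.

4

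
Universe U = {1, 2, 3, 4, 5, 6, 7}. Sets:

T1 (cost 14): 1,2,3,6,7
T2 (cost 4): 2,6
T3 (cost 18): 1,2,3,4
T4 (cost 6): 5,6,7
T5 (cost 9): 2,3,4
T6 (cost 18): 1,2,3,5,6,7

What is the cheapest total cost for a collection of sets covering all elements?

24

T3, T4 cover every element at cost 18 + 6 = 24.
Any cover uses at least 2 sets; among all covering selections none totals below 24.
Greedy by coverage-per-cost would pick T2, T4, T5, T1 for 33 — worse than the optimum 24.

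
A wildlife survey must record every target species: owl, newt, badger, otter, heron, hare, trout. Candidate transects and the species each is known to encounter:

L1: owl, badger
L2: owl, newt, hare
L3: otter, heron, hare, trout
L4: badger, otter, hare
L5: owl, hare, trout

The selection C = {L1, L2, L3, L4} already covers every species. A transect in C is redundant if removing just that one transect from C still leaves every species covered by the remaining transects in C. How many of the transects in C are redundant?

2

Drop L1: the rest still cover every species — redundant.
Drop L2: newt uncovered — not redundant.
Drop L3: heron, trout uncovered — not redundant.
Drop L4: the rest still cover every species — redundant.
2 redundant: L1, L4.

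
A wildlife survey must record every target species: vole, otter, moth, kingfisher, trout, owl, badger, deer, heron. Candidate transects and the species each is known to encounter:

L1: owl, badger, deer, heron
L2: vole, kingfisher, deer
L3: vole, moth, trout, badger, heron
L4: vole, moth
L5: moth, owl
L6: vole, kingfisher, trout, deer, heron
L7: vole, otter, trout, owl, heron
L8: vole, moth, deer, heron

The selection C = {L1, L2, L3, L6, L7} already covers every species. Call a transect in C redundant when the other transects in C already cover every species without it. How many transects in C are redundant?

Drop L1: the rest still cover every species — redundant.
Drop L2: the rest still cover every species — redundant.
Drop L3: moth uncovered — not redundant.
Drop L6: the rest still cover every species — redundant.
Drop L7: otter uncovered — not redundant.
3 redundant: L1, L2, L6.

3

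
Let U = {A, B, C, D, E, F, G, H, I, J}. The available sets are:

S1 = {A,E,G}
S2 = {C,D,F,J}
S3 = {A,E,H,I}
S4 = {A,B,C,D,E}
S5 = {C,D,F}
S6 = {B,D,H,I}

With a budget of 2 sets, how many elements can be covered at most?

Choosing S2, S3 covers {A, C, D, E, F, H, I, J} — 8 elements.
No choice of 2 sets does better; here B, G are left uncovered.

8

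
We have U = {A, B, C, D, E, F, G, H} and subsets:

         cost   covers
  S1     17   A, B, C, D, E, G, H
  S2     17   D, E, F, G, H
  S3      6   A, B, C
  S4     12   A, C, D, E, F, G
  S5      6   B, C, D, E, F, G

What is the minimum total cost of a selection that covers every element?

S1, S5 cover every element at cost 17 + 6 = 23.
Any cover uses at least 2 sets; among all covering selections none totals below 23.
Greedy by coverage-per-cost would pick S5, S3, S1 for 29 — worse than the optimum 23.

23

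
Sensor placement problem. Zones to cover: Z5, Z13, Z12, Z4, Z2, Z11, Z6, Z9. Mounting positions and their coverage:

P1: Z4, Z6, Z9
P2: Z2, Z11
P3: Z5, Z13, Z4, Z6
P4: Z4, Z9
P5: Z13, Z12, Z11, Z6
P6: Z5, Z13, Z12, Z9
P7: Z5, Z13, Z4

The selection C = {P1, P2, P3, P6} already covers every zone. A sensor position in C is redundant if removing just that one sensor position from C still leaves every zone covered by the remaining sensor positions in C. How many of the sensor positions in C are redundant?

2

Drop P1: the rest still cover every zone — redundant.
Drop P2: Z2, Z11 uncovered — not redundant.
Drop P3: the rest still cover every zone — redundant.
Drop P6: Z12 uncovered — not redundant.
2 redundant: P1, P3.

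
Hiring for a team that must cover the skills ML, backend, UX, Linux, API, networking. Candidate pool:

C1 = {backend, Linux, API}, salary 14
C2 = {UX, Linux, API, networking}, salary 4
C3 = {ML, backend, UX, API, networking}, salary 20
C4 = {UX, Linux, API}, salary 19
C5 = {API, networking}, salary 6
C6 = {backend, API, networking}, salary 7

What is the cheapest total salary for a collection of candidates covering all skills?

24

C2, C3 cover every skill at salary 4 + 20 = 24.
Any cover uses at least 2 candidates; among all covering selections none totals below 24.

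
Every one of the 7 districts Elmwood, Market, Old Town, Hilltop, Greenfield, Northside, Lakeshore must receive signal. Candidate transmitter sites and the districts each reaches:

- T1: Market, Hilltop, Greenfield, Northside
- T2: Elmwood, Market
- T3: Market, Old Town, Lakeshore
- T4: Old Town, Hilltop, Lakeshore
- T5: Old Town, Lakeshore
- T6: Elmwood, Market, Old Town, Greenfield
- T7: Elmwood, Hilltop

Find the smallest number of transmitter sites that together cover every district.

3

T1, T2, T3 together cover {Elmwood, Market, Old Town, Hilltop, Greenfield, Northside, Lakeshore} — every district.
No 2 of the 7 transmitter sites cover everything (all 21 pairs fall short), so 3 is minimum.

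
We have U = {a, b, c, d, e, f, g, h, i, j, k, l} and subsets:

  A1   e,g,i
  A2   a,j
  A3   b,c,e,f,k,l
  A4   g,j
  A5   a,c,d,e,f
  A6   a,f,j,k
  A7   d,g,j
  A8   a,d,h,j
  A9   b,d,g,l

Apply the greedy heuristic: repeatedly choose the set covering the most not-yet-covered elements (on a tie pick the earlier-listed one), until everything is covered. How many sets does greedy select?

Pick 1: A3 covers 6 new elements (b, c, e, f, k, l).
Pick 2: A8 covers 4 new elements (a, d, h, j).
Pick 3: A1 covers 2 new elements (g, i).
Greedy uses 3 sets.

3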